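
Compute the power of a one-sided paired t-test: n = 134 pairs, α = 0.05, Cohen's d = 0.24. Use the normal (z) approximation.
Power ≈ 0.87

Power calculation (paired t-test, normal approximation):
z_β = d · √n - z_α
z_β = 0.24 · √134 - 1.645
z_β = 0.24 · 11.576 - 1.645
z_β = 1.133

Power = Φ(z_β) = Φ(1.133) ≈ 0.871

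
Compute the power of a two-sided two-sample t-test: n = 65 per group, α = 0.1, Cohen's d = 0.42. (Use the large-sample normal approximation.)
Power ≈ 0.77

Power calculation (two-sample t-test, normal approximation):
z_β = d · √(n/2) - z_{α/2}
z_β = 0.42 · √(65/2) - 1.645
z_β = 0.42 · 5.701 - 1.645
z_β = 0.750

Power = Φ(z_β) = Φ(0.750) ≈ 0.773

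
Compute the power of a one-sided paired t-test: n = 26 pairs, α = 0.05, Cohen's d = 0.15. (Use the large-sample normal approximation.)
Power ≈ 0.19

Power calculation (paired t-test, normal approximation):
z_β = d · √n - z_α
z_β = 0.15 · √26 - 1.645
z_β = 0.15 · 5.099 - 1.645
z_β = -0.880

Power = Φ(z_β) = Φ(-0.880) ≈ 0.189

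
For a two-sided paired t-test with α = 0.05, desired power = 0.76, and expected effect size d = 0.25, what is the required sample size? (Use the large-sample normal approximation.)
n = 114 pairs

Sample size formula (paired t-test, normal approximation):
n = ((z_{α/2} + z_β) / d)²

z_{α/2} = 1.960 (for α = 0.05, two-sided)
z_β = 0.706 (for power = 0.76)
d = 0.25

n = ((1.960 + 0.706) / 0.25)²
n = (10.664)²
n ≈ 113.72
Round up to the next whole number: n = 114 pairs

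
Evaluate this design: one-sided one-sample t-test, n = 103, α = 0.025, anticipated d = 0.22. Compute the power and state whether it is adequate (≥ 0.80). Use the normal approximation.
Power ≈ 0.61; the study is underpowered (power < 0.80)

Power calculation (one-sample t-test, normal approximation):
z_β = d · √n - z_α
z_β = 0.22 · √103 - 1.960
z_β = 0.22 · 10.149 - 1.960
z_β = 0.273

Power = Φ(z_β) = Φ(0.273) ≈ 0.607

Effect size d = 0.22 is small by Cohen's convention (0.2/0.5/0.8).

Threshold: power ≥ 0.80 is conventionally adequate.
Power ≈ 0.61 → the study is underpowered (power < 0.80).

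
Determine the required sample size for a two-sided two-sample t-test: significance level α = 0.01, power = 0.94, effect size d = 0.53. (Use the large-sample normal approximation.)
n = 122 per group

Sample size formula (two-sample t-test, normal approximation):
n = 2 · ((z_{α/2} + z_β) / d)²

z_{α/2} = 2.576 (for α = 0.01, two-sided)
z_β = 1.555 (for power = 0.94)
d = 0.53

n = 2 · ((2.576 + 1.555) / 0.53)²
n = 2 · (7.794)²
n ≈ 121.49
Round up to the next whole number: n = 122 per group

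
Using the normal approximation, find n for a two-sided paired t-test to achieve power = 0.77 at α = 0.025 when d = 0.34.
n = 77 pairs

Sample size formula (paired t-test, normal approximation):
n = ((z_{α/2} + z_β) / d)²

z_{α/2} = 2.241 (for α = 0.025, two-sided)
z_β = 0.739 (for power = 0.77)
d = 0.34

n = ((2.241 + 0.739) / 0.34)²
n = (8.765)²
n ≈ 76.83
Round up to the next whole number: n = 77 pairs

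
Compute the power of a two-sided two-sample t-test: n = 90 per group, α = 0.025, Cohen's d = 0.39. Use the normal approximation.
Power ≈ 0.65

Power calculation (two-sample t-test, normal approximation):
z_β = d · √(n/2) - z_{α/2}
z_β = 0.39 · √(90/2) - 2.241
z_β = 0.39 · 6.708 - 2.241
z_β = 0.375

Power = Φ(z_β) = Φ(0.375) ≈ 0.646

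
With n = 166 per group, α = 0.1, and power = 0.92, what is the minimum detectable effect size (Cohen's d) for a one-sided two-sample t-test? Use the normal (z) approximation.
d ≈ 0.29

Minimum detectable effect (two-sample t-test, normal approximation):
d = (z_α + z_β) / √(n/2)
d = (1.282 + 1.405) / √(166/2)
d = 2.687 / 9.110
d ≈ 0.29

By Cohen's convention (0.2 small / 0.5 medium / 0.8 large): small effect.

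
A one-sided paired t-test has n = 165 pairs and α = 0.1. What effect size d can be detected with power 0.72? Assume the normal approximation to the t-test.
d ≈ 0.15

Minimum detectable effect (paired t-test, normal approximation):
d = (z_α + z_β) / √n
d = (1.282 + 0.583) / √165
d = 1.864 / 12.845
d ≈ 0.15

By Cohen's convention (0.2 small / 0.5 medium / 0.8 large): very small effect.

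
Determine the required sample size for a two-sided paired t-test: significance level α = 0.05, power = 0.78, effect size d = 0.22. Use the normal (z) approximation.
n = 155 pairs

Sample size formula (paired t-test, normal approximation):
n = ((z_{α/2} + z_β) / d)²

z_{α/2} = 1.960 (for α = 0.05, two-sided)
z_β = 0.772 (for power = 0.78)
d = 0.22

n = ((1.960 + 0.772) / 0.22)²
n = (12.418)²
n ≈ 154.21
Round up to the next whole number: n = 155 pairs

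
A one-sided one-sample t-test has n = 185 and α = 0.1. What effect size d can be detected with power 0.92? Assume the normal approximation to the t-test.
d ≈ 0.20

Minimum detectable effect (one-sample t-test, normal approximation):
d = (z_α + z_β) / √n
d = (1.282 + 1.405) / √185
d = 2.687 / 13.601
d ≈ 0.20

By Cohen's convention (0.2 small / 0.5 medium / 0.8 large): small effect.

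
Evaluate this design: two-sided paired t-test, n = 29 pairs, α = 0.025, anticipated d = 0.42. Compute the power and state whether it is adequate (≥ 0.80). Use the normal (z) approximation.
Power ≈ 0.51; the study is underpowered (power < 0.80)

Power calculation (paired t-test, normal approximation):
z_β = d · √n - z_{α/2}
z_β = 0.42 · √29 - 2.241
z_β = 0.42 · 5.385 - 2.241
z_β = 0.020

Power = Φ(z_β) = Φ(0.020) ≈ 0.508

Effect size d = 0.42 is small by Cohen's convention (0.2/0.5/0.8).

Threshold: power ≥ 0.80 is conventionally adequate.
Power ≈ 0.51 → the study is underpowered (power < 0.80).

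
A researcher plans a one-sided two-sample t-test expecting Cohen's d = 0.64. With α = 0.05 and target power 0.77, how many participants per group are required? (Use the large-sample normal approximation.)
n = 28 per group

Sample size formula (two-sample t-test, normal approximation):
n = 2 · ((z_α + z_β) / d)²

z_α = 1.645 (for α = 0.05, one-sided)
z_β = 0.739 (for power = 0.77)
d = 0.64

n = 2 · ((1.645 + 0.739) / 0.64)²
n = 2 · (3.725)²
n ≈ 27.75
Round up to the next whole number: n = 28 per group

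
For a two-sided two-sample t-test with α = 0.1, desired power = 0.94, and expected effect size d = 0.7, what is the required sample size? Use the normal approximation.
n = 42 per group

Sample size formula (two-sample t-test, normal approximation):
n = 2 · ((z_{α/2} + z_β) / d)²

z_{α/2} = 1.645 (for α = 0.1, two-sided)
z_β = 1.555 (for power = 0.94)
d = 0.7

n = 2 · ((1.645 + 1.555) / 0.7)²
n = 2 · (4.571)²
n ≈ 41.79
Round up to the next whole number: n = 42 per group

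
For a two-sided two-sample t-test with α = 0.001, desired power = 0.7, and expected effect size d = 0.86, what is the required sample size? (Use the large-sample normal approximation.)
n = 40 per group

Sample size formula (two-sample t-test, normal approximation):
n = 2 · ((z_{α/2} + z_β) / d)²

z_{α/2} = 3.291 (for α = 0.001, two-sided)
z_β = 0.524 (for power = 0.7)
d = 0.86

n = 2 · ((3.291 + 0.524) / 0.86)²
n = 2 · (4.436)²
n ≈ 39.36
Round up to the next whole number: n = 40 per group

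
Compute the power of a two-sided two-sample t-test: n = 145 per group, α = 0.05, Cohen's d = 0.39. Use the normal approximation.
Power ≈ 0.91

Power calculation (two-sample t-test, normal approximation):
z_β = d · √(n/2) - z_{α/2}
z_β = 0.39 · √(145/2) - 1.960
z_β = 0.39 · 8.515 - 1.960
z_β = 1.361

Power = Φ(z_β) = Φ(1.361) ≈ 0.913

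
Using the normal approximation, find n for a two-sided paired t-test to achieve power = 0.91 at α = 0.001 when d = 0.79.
n = 35 pairs

Sample size formula (paired t-test, normal approximation):
n = ((z_{α/2} + z_β) / d)²

z_{α/2} = 3.291 (for α = 0.001, two-sided)
z_β = 1.341 (for power = 0.91)
d = 0.79

n = ((3.291 + 1.341) / 0.79)²
n = (5.863)²
n ≈ 34.37
Round up to the next whole number: n = 35 pairs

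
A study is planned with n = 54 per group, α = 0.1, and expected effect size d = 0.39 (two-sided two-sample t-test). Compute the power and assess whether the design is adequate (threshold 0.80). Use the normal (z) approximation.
Power ≈ 0.65; the study is underpowered (power < 0.80)

Power calculation (two-sample t-test, normal approximation):
z_β = d · √(n/2) - z_{α/2}
z_β = 0.39 · √(54/2) - 1.645
z_β = 0.39 · 5.196 - 1.645
z_β = 0.382

Power = Φ(z_β) = Φ(0.382) ≈ 0.649

Effect size d = 0.39 is small by Cohen's convention (0.2/0.5/0.8).

Threshold: power ≥ 0.80 is conventionally adequate.
Power ≈ 0.65 → the study is underpowered (power < 0.80).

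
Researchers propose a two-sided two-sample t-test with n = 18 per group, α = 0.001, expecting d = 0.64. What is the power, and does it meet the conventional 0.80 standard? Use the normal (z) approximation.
Power ≈ 0.09; the study is underpowered (power < 0.80)

Power calculation (two-sample t-test, normal approximation):
z_β = d · √(n/2) - z_{α/2}
z_β = 0.64 · √(18/2) - 3.291
z_β = 0.64 · 3.000 - 3.291
z_β = -1.371

Power = Φ(z_β) = Φ(-1.371) ≈ 0.085

Effect size d = 0.64 is medium by Cohen's convention (0.2/0.5/0.8).

Threshold: power ≥ 0.80 is conventionally adequate.
Power ≈ 0.09 → the study is underpowered (power < 0.80).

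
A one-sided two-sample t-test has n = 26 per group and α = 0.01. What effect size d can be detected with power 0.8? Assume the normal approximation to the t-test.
d ≈ 0.88

Minimum detectable effect (two-sample t-test, normal approximation):
d = (z_α + z_β) / √(n/2)
d = (2.326 + 0.842) / √(26/2)
d = 3.168 / 3.606
d ≈ 0.88

By Cohen's convention (0.2 small / 0.5 medium / 0.8 large): large effect.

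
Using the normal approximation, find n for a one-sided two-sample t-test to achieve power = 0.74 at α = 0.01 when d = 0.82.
n = 27 per group

Sample size formula (two-sample t-test, normal approximation):
n = 2 · ((z_α + z_β) / d)²

z_α = 2.326 (for α = 0.01, one-sided)
z_β = 0.643 (for power = 0.74)
d = 0.82

n = 2 · ((2.326 + 0.643) / 0.82)²
n = 2 · (3.621)²
n ≈ 26.22
Round up to the next whole number: n = 27 per group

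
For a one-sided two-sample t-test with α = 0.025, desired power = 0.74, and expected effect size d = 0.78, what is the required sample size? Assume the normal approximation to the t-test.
n = 23 per group

Sample size formula (two-sample t-test, normal approximation):
n = 2 · ((z_α + z_β) / d)²

z_α = 1.960 (for α = 0.025, one-sided)
z_β = 0.643 (for power = 0.74)
d = 0.78

n = 2 · ((1.960 + 0.643) / 0.78)²
n = 2 · (3.337)²
n ≈ 22.27
Round up to the next whole number: n = 23 per group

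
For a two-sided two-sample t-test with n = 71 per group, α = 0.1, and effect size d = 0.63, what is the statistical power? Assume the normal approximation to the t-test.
Power ≈ 0.98

Power calculation (two-sample t-test, normal approximation):
z_β = d · √(n/2) - z_{α/2}
z_β = 0.63 · √(71/2) - 1.645
z_β = 0.63 · 5.958 - 1.645
z_β = 2.109

Power = Φ(z_β) = Φ(2.109) ≈ 0.983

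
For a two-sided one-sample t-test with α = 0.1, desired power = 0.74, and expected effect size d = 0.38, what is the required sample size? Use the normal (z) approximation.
n = 37

Sample size formula (one-sample t-test, normal approximation):
n = ((z_{α/2} + z_β) / d)²

z_{α/2} = 1.645 (for α = 0.1, two-sided)
z_β = 0.643 (for power = 0.74)
d = 0.38

n = ((1.645 + 0.643) / 0.38)²
n = (6.021)²
n ≈ 36.25
Round up to the next whole number: n = 37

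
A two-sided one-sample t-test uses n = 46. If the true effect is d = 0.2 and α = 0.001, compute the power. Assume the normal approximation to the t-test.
Power ≈ 0.03

Power calculation (one-sample t-test, normal approximation):
z_β = d · √n - z_{α/2}
z_β = 0.2 · √46 - 3.291
z_β = 0.2 · 6.782 - 3.291
z_β = -1.934

Power = Φ(z_β) = Φ(-1.934) ≈ 0.027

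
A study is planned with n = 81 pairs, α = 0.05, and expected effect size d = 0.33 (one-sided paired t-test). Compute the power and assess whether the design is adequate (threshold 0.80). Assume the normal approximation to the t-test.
Power ≈ 0.91; the study is adequately powered (power ≥ 0.80)

Power calculation (paired t-test, normal approximation):
z_β = d · √n - z_α
z_β = 0.33 · √81 - 1.645
z_β = 0.33 · 9.000 - 1.645
z_β = 1.325

Power = Φ(z_β) = Φ(1.325) ≈ 0.907

Effect size d = 0.33 is small by Cohen's convention (0.2/0.5/0.8).

Threshold: power ≥ 0.80 is conventionally adequate.
Power ≈ 0.91 → the study is adequately powered (power ≥ 0.80).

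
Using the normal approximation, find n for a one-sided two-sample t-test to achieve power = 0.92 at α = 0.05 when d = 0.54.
n = 64 per group

Sample size formula (two-sample t-test, normal approximation):
n = 2 · ((z_α + z_β) / d)²

z_α = 1.645 (for α = 0.05, one-sided)
z_β = 1.405 (for power = 0.92)
d = 0.54

n = 2 · ((1.645 + 1.405) / 0.54)²
n = 2 · (5.648)²
n ≈ 63.80
Round up to the next whole number: n = 64 per group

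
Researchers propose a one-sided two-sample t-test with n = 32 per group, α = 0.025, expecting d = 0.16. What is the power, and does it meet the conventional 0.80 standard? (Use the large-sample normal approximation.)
Power ≈ 0.09; the study is underpowered (power < 0.80)

Power calculation (two-sample t-test, normal approximation):
z_β = d · √(n/2) - z_α
z_β = 0.16 · √(32/2) - 1.960
z_β = 0.16 · 4.000 - 1.960
z_β = -1.320

Power = Φ(z_β) = Φ(-1.320) ≈ 0.093

Effect size d = 0.16 is very small by Cohen's convention (0.2/0.5/0.8).

Threshold: power ≥ 0.80 is conventionally adequate.
Power ≈ 0.09 → the study is underpowered (power < 0.80).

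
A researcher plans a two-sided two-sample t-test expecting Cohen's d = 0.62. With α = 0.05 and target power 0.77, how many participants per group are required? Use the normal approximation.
n = 38 per group

Sample size formula (two-sample t-test, normal approximation):
n = 2 · ((z_{α/2} + z_β) / d)²

z_{α/2} = 1.960 (for α = 0.05, two-sided)
z_β = 0.739 (for power = 0.77)
d = 0.62

n = 2 · ((1.960 + 0.739) / 0.62)²
n = 2 · (4.353)²
n ≈ 37.90
Round up to the next whole number: n = 38 per group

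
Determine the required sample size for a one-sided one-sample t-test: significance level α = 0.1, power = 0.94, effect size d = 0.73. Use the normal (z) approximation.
n = 16

Sample size formula (one-sample t-test, normal approximation):
n = ((z_α + z_β) / d)²

z_α = 1.282 (for α = 0.1, one-sided)
z_β = 1.555 (for power = 0.94)
d = 0.73

n = ((1.282 + 1.555) / 0.73)²
n = (3.886)²
n ≈ 15.10
Round up to the next whole number: n = 16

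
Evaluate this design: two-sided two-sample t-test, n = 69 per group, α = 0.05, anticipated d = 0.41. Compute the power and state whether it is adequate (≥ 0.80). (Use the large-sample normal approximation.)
Power ≈ 0.67; the study is underpowered (power < 0.80)

Power calculation (two-sample t-test, normal approximation):
z_β = d · √(n/2) - z_{α/2}
z_β = 0.41 · √(69/2) - 1.960
z_β = 0.41 · 5.874 - 1.960
z_β = 0.448

Power = Φ(z_β) = Φ(0.448) ≈ 0.673

Effect size d = 0.41 is small by Cohen's convention (0.2/0.5/0.8).

Threshold: power ≥ 0.80 is conventionally adequate.
Power ≈ 0.67 → the study is underpowered (power < 0.80).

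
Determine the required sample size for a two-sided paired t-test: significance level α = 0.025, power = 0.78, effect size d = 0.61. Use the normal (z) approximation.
n = 25 pairs

Sample size formula (paired t-test, normal approximation):
n = ((z_{α/2} + z_β) / d)²

z_{α/2} = 2.241 (for α = 0.025, two-sided)
z_β = 0.772 (for power = 0.78)
d = 0.61

n = ((2.241 + 0.772) / 0.61)²
n = (4.939)²
n ≈ 24.39
Round up to the next whole number: n = 25 pairs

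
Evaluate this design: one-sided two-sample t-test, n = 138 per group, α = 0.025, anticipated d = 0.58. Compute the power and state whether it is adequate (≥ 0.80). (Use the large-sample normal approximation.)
Power ≈ 1.00; the study is adequately powered (power ≥ 0.80)

Power calculation (two-sample t-test, normal approximation):
z_β = d · √(n/2) - z_α
z_β = 0.58 · √(138/2) - 1.960
z_β = 0.58 · 8.307 - 1.960
z_β = 2.858

Power = Φ(z_β) = Φ(2.858) ≈ 0.998

Effect size d = 0.58 is medium by Cohen's convention (0.2/0.5/0.8).

Threshold: power ≥ 0.80 is conventionally adequate.
Power ≈ 1.00 → the study is adequately powered (power ≥ 0.80).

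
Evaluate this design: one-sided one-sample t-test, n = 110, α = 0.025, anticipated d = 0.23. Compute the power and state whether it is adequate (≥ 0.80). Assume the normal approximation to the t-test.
Power ≈ 0.67; the study is underpowered (power < 0.80)

Power calculation (one-sample t-test, normal approximation):
z_β = d · √n - z_α
z_β = 0.23 · √110 - 1.960
z_β = 0.23 · 10.488 - 1.960
z_β = 0.452

Power = Φ(z_β) = Φ(0.452) ≈ 0.674

Effect size d = 0.23 is small by Cohen's convention (0.2/0.5/0.8).

Threshold: power ≥ 0.80 is conventionally adequate.
Power ≈ 0.67 → the study is underpowered (power < 0.80).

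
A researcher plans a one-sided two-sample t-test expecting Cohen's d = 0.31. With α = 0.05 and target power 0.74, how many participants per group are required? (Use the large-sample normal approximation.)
n = 109 per group

Sample size formula (two-sample t-test, normal approximation):
n = 2 · ((z_α + z_β) / d)²

z_α = 1.645 (for α = 0.05, one-sided)
z_β = 0.643 (for power = 0.74)
d = 0.31

n = 2 · ((1.645 + 0.643) / 0.31)²
n = 2 · (7.381)²
n ≈ 108.96
Round up to the next whole number: n = 109 per group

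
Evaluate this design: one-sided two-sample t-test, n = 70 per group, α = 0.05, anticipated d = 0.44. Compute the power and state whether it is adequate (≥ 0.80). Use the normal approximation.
Power ≈ 0.83; the study is adequately powered (power ≥ 0.80)

Power calculation (two-sample t-test, normal approximation):
z_β = d · √(n/2) - z_α
z_β = 0.44 · √(70/2) - 1.645
z_β = 0.44 · 5.916 - 1.645
z_β = 0.958

Power = Φ(z_β) = Φ(0.958) ≈ 0.831

Effect size d = 0.44 is small by Cohen's convention (0.2/0.5/0.8).

Threshold: power ≥ 0.80 is conventionally adequate.
Power ≈ 0.83 → the study is adequately powered (power ≥ 0.80).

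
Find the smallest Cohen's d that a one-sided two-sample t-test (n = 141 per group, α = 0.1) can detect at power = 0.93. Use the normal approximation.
d ≈ 0.33

Minimum detectable effect (two-sample t-test, normal approximation):
d = (z_α + z_β) / √(n/2)
d = (1.282 + 1.476) / √(141/2)
d = 2.757 / 8.396
d ≈ 0.33

By Cohen's convention (0.2 small / 0.5 medium / 0.8 large): small effect.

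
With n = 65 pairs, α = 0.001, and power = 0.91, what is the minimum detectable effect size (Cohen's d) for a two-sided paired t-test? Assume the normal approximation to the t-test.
d ≈ 0.57

Minimum detectable effect (paired t-test, normal approximation):
d = (z_{α/2} + z_β) / √n
d = (3.291 + 1.341) / √65
d = 4.631 / 8.062
d ≈ 0.57

By Cohen's convention (0.2 small / 0.5 medium / 0.8 large): medium effect.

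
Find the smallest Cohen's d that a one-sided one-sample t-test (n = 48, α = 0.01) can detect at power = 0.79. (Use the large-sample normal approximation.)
d ≈ 0.45

Minimum detectable effect (one-sample t-test, normal approximation):
d = (z_α + z_β) / √n
d = (2.326 + 0.806) / √48
d = 3.133 / 6.928
d ≈ 0.45

By Cohen's convention (0.2 small / 0.5 medium / 0.8 large): small effect.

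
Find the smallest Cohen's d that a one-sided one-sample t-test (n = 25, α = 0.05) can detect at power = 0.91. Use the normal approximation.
d ≈ 0.60

Minimum detectable effect (one-sample t-test, normal approximation):
d = (z_α + z_β) / √n
d = (1.645 + 1.341) / √25
d = 2.986 / 5.000
d ≈ 0.60

By Cohen's convention (0.2 small / 0.5 medium / 0.8 large): medium effect.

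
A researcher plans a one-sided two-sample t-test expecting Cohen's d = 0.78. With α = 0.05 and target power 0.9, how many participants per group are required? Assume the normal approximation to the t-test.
n = 29 per group

Sample size formula (two-sample t-test, normal approximation):
n = 2 · ((z_α + z_β) / d)²

z_α = 1.645 (for α = 0.05, one-sided)
z_β = 1.282 (for power = 0.9)
d = 0.78

n = 2 · ((1.645 + 1.282) / 0.78)²
n = 2 · (3.753)²
n ≈ 28.17
Round up to the next whole number: n = 29 per group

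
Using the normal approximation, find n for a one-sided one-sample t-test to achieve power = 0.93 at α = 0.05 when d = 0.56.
n = 32

Sample size formula (one-sample t-test, normal approximation):
n = ((z_α + z_β) / d)²

z_α = 1.645 (for α = 0.05, one-sided)
z_β = 1.476 (for power = 0.93)
d = 0.56

n = ((1.645 + 1.476) / 0.56)²
n = (5.573)²
n ≈ 31.06
Round up to the next whole number: n = 32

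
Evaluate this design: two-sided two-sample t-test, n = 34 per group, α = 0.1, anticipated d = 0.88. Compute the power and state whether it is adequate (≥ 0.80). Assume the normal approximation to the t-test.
Power ≈ 0.98; the study is adequately powered (power ≥ 0.80)

Power calculation (two-sample t-test, normal approximation):
z_β = d · √(n/2) - z_{α/2}
z_β = 0.88 · √(34/2) - 1.645
z_β = 0.88 · 4.123 - 1.645
z_β = 1.983

Power = Φ(z_β) = Φ(1.983) ≈ 0.976

Effect size d = 0.88 is large by Cohen's convention (0.2/0.5/0.8).

Threshold: power ≥ 0.80 is conventionally adequate.
Power ≈ 0.98 → the study is adequately powered (power ≥ 0.80).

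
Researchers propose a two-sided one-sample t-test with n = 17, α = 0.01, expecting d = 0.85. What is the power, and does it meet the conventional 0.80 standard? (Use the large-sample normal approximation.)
Power ≈ 0.82; the study is adequately powered (power ≥ 0.80)

Power calculation (one-sample t-test, normal approximation):
z_β = d · √n - z_{α/2}
z_β = 0.85 · √17 - 2.576
z_β = 0.85 · 4.123 - 2.576
z_β = 0.929

Power = Φ(z_β) = Φ(0.929) ≈ 0.824

Effect size d = 0.85 is large by Cohen's convention (0.2/0.5/0.8).

Threshold: power ≥ 0.80 is conventionally adequate.
Power ≈ 0.82 → the study is adequately powered (power ≥ 0.80).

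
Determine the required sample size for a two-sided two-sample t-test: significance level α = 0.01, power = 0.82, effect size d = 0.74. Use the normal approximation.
n = 45 per group

Sample size formula (two-sample t-test, normal approximation):
n = 2 · ((z_{α/2} + z_β) / d)²

z_{α/2} = 2.576 (for α = 0.01, two-sided)
z_β = 0.915 (for power = 0.82)
d = 0.74

n = 2 · ((2.576 + 0.915) / 0.74)²
n = 2 · (4.718)²
n ≈ 44.52
Round up to the next whole number: n = 45 per group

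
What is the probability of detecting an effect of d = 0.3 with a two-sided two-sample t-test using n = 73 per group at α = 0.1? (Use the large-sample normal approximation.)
Power ≈ 0.57

Power calculation (two-sample t-test, normal approximation):
z_β = d · √(n/2) - z_{α/2}
z_β = 0.3 · √(73/2) - 1.645
z_β = 0.3 · 6.042 - 1.645
z_β = 0.168

Power = Φ(z_β) = Φ(0.168) ≈ 0.567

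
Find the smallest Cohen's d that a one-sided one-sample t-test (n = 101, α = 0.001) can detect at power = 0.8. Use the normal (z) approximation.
d ≈ 0.39

Minimum detectable effect (one-sample t-test, normal approximation):
d = (z_α + z_β) / √n
d = (3.090 + 0.842) / √101
d = 3.932 / 10.050
d ≈ 0.39

By Cohen's convention (0.2 small / 0.5 medium / 0.8 large): small effect.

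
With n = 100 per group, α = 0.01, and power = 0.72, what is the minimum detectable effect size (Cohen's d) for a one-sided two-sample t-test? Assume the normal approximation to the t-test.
d ≈ 0.41

Minimum detectable effect (two-sample t-test, normal approximation):
d = (z_α + z_β) / √(n/2)
d = (2.326 + 0.583) / √(100/2)
d = 2.909 / 7.071
d ≈ 0.41

By Cohen's convention (0.2 small / 0.5 medium / 0.8 large): small effect.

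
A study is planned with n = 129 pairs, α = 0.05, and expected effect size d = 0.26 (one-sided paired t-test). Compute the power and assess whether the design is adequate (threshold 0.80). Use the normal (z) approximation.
Power ≈ 0.90; the study is adequately powered (power ≥ 0.80)

Power calculation (paired t-test, normal approximation):
z_β = d · √n - z_α
z_β = 0.26 · √129 - 1.645
z_β = 0.26 · 11.358 - 1.645
z_β = 1.308

Power = Φ(z_β) = Φ(1.308) ≈ 0.905

Effect size d = 0.26 is small by Cohen's convention (0.2/0.5/0.8).

Threshold: power ≥ 0.80 is conventionally adequate.
Power ≈ 0.90 → the study is adequately powered (power ≥ 0.80).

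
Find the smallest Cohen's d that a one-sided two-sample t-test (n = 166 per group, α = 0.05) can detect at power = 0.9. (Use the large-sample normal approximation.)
d ≈ 0.32

Minimum detectable effect (two-sample t-test, normal approximation):
d = (z_α + z_β) / √(n/2)
d = (1.645 + 1.282) / √(166/2)
d = 2.926 / 9.110
d ≈ 0.32

By Cohen's convention (0.2 small / 0.5 medium / 0.8 large): small effect.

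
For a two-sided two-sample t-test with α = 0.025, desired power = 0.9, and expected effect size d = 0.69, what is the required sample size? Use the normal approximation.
n = 53 per group

Sample size formula (two-sample t-test, normal approximation):
n = 2 · ((z_{α/2} + z_β) / d)²

z_{α/2} = 2.241 (for α = 0.025, two-sided)
z_β = 1.282 (for power = 0.9)
d = 0.69

n = 2 · ((2.241 + 1.282) / 0.69)²
n = 2 · (5.106)²
n ≈ 52.14
Round up to the next whole number: n = 53 per group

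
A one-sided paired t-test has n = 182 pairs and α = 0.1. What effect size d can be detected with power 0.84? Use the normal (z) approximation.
d ≈ 0.17

Minimum detectable effect (paired t-test, normal approximation):
d = (z_α + z_β) / √n
d = (1.282 + 0.994) / √182
d = 2.276 / 13.491
d ≈ 0.17

By Cohen's convention (0.2 small / 0.5 medium / 0.8 large): very small effect.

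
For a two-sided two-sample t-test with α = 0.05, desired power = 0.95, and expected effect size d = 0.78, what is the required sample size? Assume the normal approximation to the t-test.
n = 43 per group

Sample size formula (two-sample t-test, normal approximation):
n = 2 · ((z_{α/2} + z_β) / d)²

z_{α/2} = 1.960 (for α = 0.05, two-sided)
z_β = 1.645 (for power = 0.95)
d = 0.78

n = 2 · ((1.960 + 1.645) / 0.78)²
n = 2 · (4.622)²
n ≈ 42.73
Round up to the next whole number: n = 43 per group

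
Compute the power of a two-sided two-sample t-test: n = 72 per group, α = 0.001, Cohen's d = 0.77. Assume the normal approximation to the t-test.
Power ≈ 0.91

Power calculation (two-sample t-test, normal approximation):
z_β = d · √(n/2) - z_{α/2}
z_β = 0.77 · √(72/2) - 3.291
z_β = 0.77 · 6.000 - 3.291
z_β = 1.329

Power = Φ(z_β) = Φ(1.329) ≈ 0.908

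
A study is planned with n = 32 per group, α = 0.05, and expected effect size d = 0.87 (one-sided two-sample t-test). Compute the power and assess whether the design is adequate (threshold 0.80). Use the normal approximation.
Power ≈ 0.97; the study is adequately powered (power ≥ 0.80)

Power calculation (two-sample t-test, normal approximation):
z_β = d · √(n/2) - z_α
z_β = 0.87 · √(32/2) - 1.645
z_β = 0.87 · 4.000 - 1.645
z_β = 1.835

Power = Φ(z_β) = Φ(1.835) ≈ 0.967

Effect size d = 0.87 is large by Cohen's convention (0.2/0.5/0.8).

Threshold: power ≥ 0.80 is conventionally adequate.
Power ≈ 0.97 → the study is adequately powered (power ≥ 0.80).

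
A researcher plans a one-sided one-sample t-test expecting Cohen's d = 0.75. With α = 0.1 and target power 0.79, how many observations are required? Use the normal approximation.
n = 8

Sample size formula (one-sample t-test, normal approximation):
n = ((z_α + z_β) / d)²

z_α = 1.282 (for α = 0.1, one-sided)
z_β = 0.806 (for power = 0.79)
d = 0.75

n = ((1.282 + 0.806) / 0.75)²
n = (2.784)²
n ≈ 7.75
Round up to the next whole number: n = 8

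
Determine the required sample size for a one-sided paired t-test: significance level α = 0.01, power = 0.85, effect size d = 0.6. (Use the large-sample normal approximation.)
n = 32 pairs

Sample size formula (paired t-test, normal approximation):
n = ((z_α + z_β) / d)²

z_α = 2.326 (for α = 0.01, one-sided)
z_β = 1.036 (for power = 0.85)
d = 0.6

n = ((2.326 + 1.036) / 0.6)²
n = (5.603)²
n ≈ 31.39
Round up to the next whole number: n = 32 pairs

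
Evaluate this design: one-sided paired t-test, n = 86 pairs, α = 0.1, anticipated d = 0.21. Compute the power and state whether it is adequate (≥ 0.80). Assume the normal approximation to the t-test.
Power ≈ 0.75; the study is underpowered (power < 0.80)

Power calculation (paired t-test, normal approximation):
z_β = d · √n - z_α
z_β = 0.21 · √86 - 1.282
z_β = 0.21 · 9.274 - 1.282
z_β = 0.666

Power = Φ(z_β) = Φ(0.666) ≈ 0.747

Effect size d = 0.21 is small by Cohen's convention (0.2/0.5/0.8).

Threshold: power ≥ 0.80 is conventionally adequate.
Power ≈ 0.75 → the study is underpowered (power < 0.80).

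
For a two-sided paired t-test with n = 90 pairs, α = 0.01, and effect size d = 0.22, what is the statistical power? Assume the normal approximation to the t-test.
Power ≈ 0.31

Power calculation (paired t-test, normal approximation):
z_β = d · √n - z_{α/2}
z_β = 0.22 · √90 - 2.576
z_β = 0.22 · 9.487 - 2.576
z_β = -0.489

Power = Φ(z_β) = Φ(-0.489) ≈ 0.313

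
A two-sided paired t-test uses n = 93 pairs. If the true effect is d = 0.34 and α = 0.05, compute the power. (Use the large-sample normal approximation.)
Power ≈ 0.91

Power calculation (paired t-test, normal approximation):
z_β = d · √n - z_{α/2}
z_β = 0.34 · √93 - 1.960
z_β = 0.34 · 9.644 - 1.960
z_β = 1.319

Power = Φ(z_β) = Φ(1.319) ≈ 0.906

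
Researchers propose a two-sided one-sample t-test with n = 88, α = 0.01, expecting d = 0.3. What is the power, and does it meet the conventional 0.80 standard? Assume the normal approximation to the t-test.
Power ≈ 0.59; the study is underpowered (power < 0.80)

Power calculation (one-sample t-test, normal approximation):
z_β = d · √n - z_{α/2}
z_β = 0.3 · √88 - 2.576
z_β = 0.3 · 9.381 - 2.576
z_β = 0.238

Power = Φ(z_β) = Φ(0.238) ≈ 0.594

Effect size d = 0.3 is small by Cohen's convention (0.2/0.5/0.8).

Threshold: power ≥ 0.80 is conventionally adequate.
Power ≈ 0.59 → the study is underpowered (power < 0.80).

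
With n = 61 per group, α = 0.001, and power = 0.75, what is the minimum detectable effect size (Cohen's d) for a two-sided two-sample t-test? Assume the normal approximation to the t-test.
d ≈ 0.72

Minimum detectable effect (two-sample t-test, normal approximation):
d = (z_{α/2} + z_β) / √(n/2)
d = (3.291 + 0.674) / √(61/2)
d = 3.965 / 5.523
d ≈ 0.72

By Cohen's convention (0.2 small / 0.5 medium / 0.8 large): medium effect.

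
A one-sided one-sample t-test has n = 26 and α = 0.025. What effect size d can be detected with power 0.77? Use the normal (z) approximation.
d ≈ 0.53

Minimum detectable effect (one-sample t-test, normal approximation):
d = (z_α + z_β) / √n
d = (1.960 + 0.739) / √26
d = 2.699 / 5.099
d ≈ 0.53

By Cohen's convention (0.2 small / 0.5 medium / 0.8 large): medium effect.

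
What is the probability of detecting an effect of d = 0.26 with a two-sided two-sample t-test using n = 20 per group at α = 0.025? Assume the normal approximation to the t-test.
Power ≈ 0.08

Power calculation (two-sample t-test, normal approximation):
z_β = d · √(n/2) - z_{α/2}
z_β = 0.26 · √(20/2) - 2.241
z_β = 0.26 · 3.162 - 2.241
z_β = -1.419

Power = Φ(z_β) = Φ(-1.419) ≈ 0.078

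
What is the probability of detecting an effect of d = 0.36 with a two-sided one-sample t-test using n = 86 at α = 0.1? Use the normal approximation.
Power ≈ 0.95

Power calculation (one-sample t-test, normal approximation):
z_β = d · √n - z_{α/2}
z_β = 0.36 · √86 - 1.645
z_β = 0.36 · 9.274 - 1.645
z_β = 1.694

Power = Φ(z_β) = Φ(1.694) ≈ 0.955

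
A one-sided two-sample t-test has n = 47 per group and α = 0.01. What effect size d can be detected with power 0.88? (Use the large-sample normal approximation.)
d ≈ 0.72

Minimum detectable effect (two-sample t-test, normal approximation):
d = (z_α + z_β) / √(n/2)
d = (2.326 + 1.175) / √(47/2)
d = 3.501 / 4.848
d ≈ 0.72

By Cohen's convention (0.2 small / 0.5 medium / 0.8 large): medium effect.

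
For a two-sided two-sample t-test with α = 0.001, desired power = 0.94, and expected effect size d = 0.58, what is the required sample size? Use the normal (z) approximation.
n = 140 per group

Sample size formula (two-sample t-test, normal approximation):
n = 2 · ((z_{α/2} + z_β) / d)²

z_{α/2} = 3.291 (for α = 0.001, two-sided)
z_β = 1.555 (for power = 0.94)
d = 0.58

n = 2 · ((3.291 + 1.555) / 0.58)²
n = 2 · (8.355)²
n ≈ 139.61
Round up to the next whole number: n = 140 per group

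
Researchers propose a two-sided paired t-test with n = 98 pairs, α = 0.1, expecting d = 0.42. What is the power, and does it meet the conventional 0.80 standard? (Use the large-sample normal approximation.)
Power ≈ 0.99; the study is adequately powered (power ≥ 0.80)

Power calculation (paired t-test, normal approximation):
z_β = d · √n - z_{α/2}
z_β = 0.42 · √98 - 1.645
z_β = 0.42 · 9.899 - 1.645
z_β = 2.513

Power = Φ(z_β) = Φ(2.513) ≈ 0.994

Effect size d = 0.42 is small by Cohen's convention (0.2/0.5/0.8).

Threshold: power ≥ 0.80 is conventionally adequate.
Power ≈ 0.99 → the study is adequately powered (power ≥ 0.80).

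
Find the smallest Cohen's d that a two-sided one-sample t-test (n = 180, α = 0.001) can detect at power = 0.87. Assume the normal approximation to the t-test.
d ≈ 0.33

Minimum detectable effect (one-sample t-test, normal approximation):
d = (z_{α/2} + z_β) / √n
d = (3.291 + 1.126) / √180
d = 4.417 / 13.416
d ≈ 0.33

By Cohen's convention (0.2 small / 0.5 medium / 0.8 large): small effect.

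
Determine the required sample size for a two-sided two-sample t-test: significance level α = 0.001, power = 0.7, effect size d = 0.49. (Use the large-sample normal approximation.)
n = 122 per group

Sample size formula (two-sample t-test, normal approximation):
n = 2 · ((z_{α/2} + z_β) / d)²

z_{α/2} = 3.291 (for α = 0.001, two-sided)
z_β = 0.524 (for power = 0.7)
d = 0.49

n = 2 · ((3.291 + 0.524) / 0.49)²
n = 2 · (7.786)²
n ≈ 121.24
Round up to the next whole number: n = 122 per group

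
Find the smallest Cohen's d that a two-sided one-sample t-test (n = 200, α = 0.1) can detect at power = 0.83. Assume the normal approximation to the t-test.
d ≈ 0.18

Minimum detectable effect (one-sample t-test, normal approximation):
d = (z_{α/2} + z_β) / √n
d = (1.645 + 0.954) / √200
d = 2.599 / 14.142
d ≈ 0.18

By Cohen's convention (0.2 small / 0.5 medium / 0.8 large): very small effect.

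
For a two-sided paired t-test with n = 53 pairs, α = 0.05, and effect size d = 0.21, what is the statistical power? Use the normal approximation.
Power ≈ 0.33

Power calculation (paired t-test, normal approximation):
z_β = d · √n - z_{α/2}
z_β = 0.21 · √53 - 1.960
z_β = 0.21 · 7.280 - 1.960
z_β = -0.431

Power = Φ(z_β) = Φ(-0.431) ≈ 0.333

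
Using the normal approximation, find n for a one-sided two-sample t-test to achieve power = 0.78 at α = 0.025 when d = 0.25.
n = 239 per group

Sample size formula (two-sample t-test, normal approximation):
n = 2 · ((z_α + z_β) / d)²

z_α = 1.960 (for α = 0.025, one-sided)
z_β = 0.772 (for power = 0.78)
d = 0.25

n = 2 · ((1.960 + 0.772) / 0.25)²
n = 2 · (10.928)²
n ≈ 238.84
Round up to the next whole number: n = 239 per group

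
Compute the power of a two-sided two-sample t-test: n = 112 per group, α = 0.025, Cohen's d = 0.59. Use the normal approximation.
Power ≈ 0.99

Power calculation (two-sample t-test, normal approximation):
z_β = d · √(n/2) - z_{α/2}
z_β = 0.59 · √(112/2) - 2.241
z_β = 0.59 · 7.483 - 2.241
z_β = 2.174

Power = Φ(z_β) = Φ(2.174) ≈ 0.985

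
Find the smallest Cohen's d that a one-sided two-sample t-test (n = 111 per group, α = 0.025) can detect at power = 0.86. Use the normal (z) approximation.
d ≈ 0.41

Minimum detectable effect (two-sample t-test, normal approximation):
d = (z_α + z_β) / √(n/2)
d = (1.960 + 1.080) / √(111/2)
d = 3.040 / 7.450
d ≈ 0.41

By Cohen's convention (0.2 small / 0.5 medium / 0.8 large): small effect.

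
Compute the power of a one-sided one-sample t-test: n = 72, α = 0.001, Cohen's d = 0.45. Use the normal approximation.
Power ≈ 0.77

Power calculation (one-sample t-test, normal approximation):
z_β = d · √n - z_α
z_β = 0.45 · √72 - 3.090
z_β = 0.45 · 8.485 - 3.090
z_β = 0.728

Power = Φ(z_β) = Φ(0.728) ≈ 0.767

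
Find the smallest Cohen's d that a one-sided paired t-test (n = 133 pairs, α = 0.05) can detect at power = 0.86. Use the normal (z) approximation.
d ≈ 0.24

Minimum detectable effect (paired t-test, normal approximation):
d = (z_α + z_β) / √n
d = (1.645 + 1.080) / √133
d = 2.725 / 11.533
d ≈ 0.24

By Cohen's convention (0.2 small / 0.5 medium / 0.8 large): small effect.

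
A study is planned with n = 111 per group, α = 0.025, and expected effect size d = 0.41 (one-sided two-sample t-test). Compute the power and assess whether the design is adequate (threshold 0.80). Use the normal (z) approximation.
Power ≈ 0.86; the study is adequately powered (power ≥ 0.80)

Power calculation (two-sample t-test, normal approximation):
z_β = d · √(n/2) - z_α
z_β = 0.41 · √(111/2) - 1.960
z_β = 0.41 · 7.450 - 1.960
z_β = 1.094

Power = Φ(z_β) = Φ(1.094) ≈ 0.863

Effect size d = 0.41 is small by Cohen's convention (0.2/0.5/0.8).

Threshold: power ≥ 0.80 is conventionally adequate.
Power ≈ 0.86 → the study is adequately powered (power ≥ 0.80).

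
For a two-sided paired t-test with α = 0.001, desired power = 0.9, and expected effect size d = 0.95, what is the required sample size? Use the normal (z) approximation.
n = 24 pairs

Sample size formula (paired t-test, normal approximation):
n = ((z_{α/2} + z_β) / d)²

z_{α/2} = 3.291 (for α = 0.001, two-sided)
z_β = 1.282 (for power = 0.9)
d = 0.95

n = ((3.291 + 1.282) / 0.95)²
n = (4.814)²
n ≈ 23.17
Round up to the next whole number: n = 24 pairs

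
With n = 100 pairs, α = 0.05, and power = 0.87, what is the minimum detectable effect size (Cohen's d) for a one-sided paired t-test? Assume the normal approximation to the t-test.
d ≈ 0.28

Minimum detectable effect (paired t-test, normal approximation):
d = (z_α + z_β) / √n
d = (1.645 + 1.126) / √100
d = 2.771 / 10.000
d ≈ 0.28

By Cohen's convention (0.2 small / 0.5 medium / 0.8 large): small effect.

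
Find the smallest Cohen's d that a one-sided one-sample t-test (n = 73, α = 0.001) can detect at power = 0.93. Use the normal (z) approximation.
d ≈ 0.53

Minimum detectable effect (one-sample t-test, normal approximation):
d = (z_α + z_β) / √n
d = (3.090 + 1.476) / √73
d = 4.566 / 8.544
d ≈ 0.53

By Cohen's convention (0.2 small / 0.5 medium / 0.8 large): medium effect.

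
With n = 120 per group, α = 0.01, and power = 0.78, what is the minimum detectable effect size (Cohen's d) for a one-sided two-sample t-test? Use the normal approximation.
d ≈ 0.40

Minimum detectable effect (two-sample t-test, normal approximation):
d = (z_α + z_β) / √(n/2)
d = (2.326 + 0.772) / √(120/2)
d = 3.099 / 7.746
d ≈ 0.40

By Cohen's convention (0.2 small / 0.5 medium / 0.8 large): small effect.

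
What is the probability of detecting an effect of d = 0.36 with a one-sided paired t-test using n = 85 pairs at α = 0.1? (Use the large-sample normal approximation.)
Power ≈ 0.98

Power calculation (paired t-test, normal approximation):
z_β = d · √n - z_α
z_β = 0.36 · √85 - 1.282
z_β = 0.36 · 9.220 - 1.282
z_β = 2.037

Power = Φ(z_β) = Φ(2.037) ≈ 0.979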